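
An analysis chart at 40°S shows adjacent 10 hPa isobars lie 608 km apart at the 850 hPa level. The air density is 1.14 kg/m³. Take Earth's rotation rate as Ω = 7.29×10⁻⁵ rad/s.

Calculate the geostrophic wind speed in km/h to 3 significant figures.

Coriolis parameter at 40°S:
f = 2Ω sin φ = 2 × 7.29×10⁻⁵ × sin 40° = 9.37×10⁻⁵ s⁻¹
Pressure gradient: |∂P/∂n| = 1000 Pa / 608000 m = 1.64×10⁻³ Pa/m
Geostrophic balance (pressure-gradient force = Coriolis force):
V_g = (1/(fρ)) |∂P/∂n| = 1.64×10⁻³ / (9.37×10⁻⁵ × 1.14) = 15.4 m/s
Converting: 15.4 m/s × 3.6 = 55.4 km/h

55.4 km/h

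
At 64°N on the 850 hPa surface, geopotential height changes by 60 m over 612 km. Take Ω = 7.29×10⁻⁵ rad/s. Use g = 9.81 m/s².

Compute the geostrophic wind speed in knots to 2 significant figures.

Coriolis parameter at 64°N:
f = 2Ω sin φ = 2 × 7.29×10⁻⁵ × sin 64° = 1.31×10⁻⁴ s⁻¹
Height gradient: |∂Z/∂n| = 60 m / 612000 m = 9.80×10⁻⁵
On a pressure surface, geostrophic balance gives V_g = (g/f)|∂Z/∂n|:
V_g = 9.81 × 9.80×10⁻⁵ / 1.31×10⁻⁴ = 7.34 m/s
Converting: 7.34 m/s × 1.944 = 14 knots

14 knots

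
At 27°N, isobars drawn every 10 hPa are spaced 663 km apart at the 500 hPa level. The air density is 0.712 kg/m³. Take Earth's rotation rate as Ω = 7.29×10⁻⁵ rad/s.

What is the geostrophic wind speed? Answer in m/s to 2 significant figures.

Coriolis parameter at 27°N:
f = 2Ω sin φ = 2 × 7.29×10⁻⁵ × sin 27° = 6.62×10⁻⁵ s⁻¹
Pressure gradient: |∂P/∂n| = 1000 Pa / 663000 m = 1.51×10⁻³ Pa/m
Geostrophic balance (pressure-gradient force = Coriolis force):
V_g = (1/(fρ)) |∂P/∂n| = 1.51×10⁻³ / (6.62×10⁻⁵ × 0.712) = 32.0 m/s

32 m/s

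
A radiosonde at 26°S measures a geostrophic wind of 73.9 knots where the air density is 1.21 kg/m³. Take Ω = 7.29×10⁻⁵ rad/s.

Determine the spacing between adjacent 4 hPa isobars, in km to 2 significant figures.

140 km

Coriolis parameter at 26°S:
f = 2Ω sin φ = 2 × 7.29×10⁻⁵ × sin 26° = 6.39×10⁻⁵ s⁻¹
Wind speed in SI: 73.9 knots = 38.0 m/s
Geostrophic balance rearranged: |∂P/∂n| = f ρ V_g
|∂P/∂n| = 6.39×10⁻⁵ × 1.21 × 38.0 = 2.94×10⁻³ Pa/m
Isobar spacing: Δn = ΔP/|∂P/∂n| = 400 Pa / 2.94×10⁻³ Pa/m = 136048 m ≈ 140 km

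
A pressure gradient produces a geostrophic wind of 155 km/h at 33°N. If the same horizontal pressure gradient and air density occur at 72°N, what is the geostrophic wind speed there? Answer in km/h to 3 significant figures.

88.8 km/h

With the same pressure gradient and density, V_g ∝ 1/f ∝ 1/sin φ.
V₂ = V₁ · sin φ₁ / sin φ₂ = 155 × sin 33° / sin 72°
V₂ = 155 × 0.5446/0.9511 = 88.8 km/h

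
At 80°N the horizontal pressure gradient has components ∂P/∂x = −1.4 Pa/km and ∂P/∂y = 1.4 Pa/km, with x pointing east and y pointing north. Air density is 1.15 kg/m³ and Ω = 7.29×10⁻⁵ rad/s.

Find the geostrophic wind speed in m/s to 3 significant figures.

12.0 m/s

Coriolis parameter at 80°N:
f = 2Ω sin φ = 2 × 7.29×10⁻⁵ × sin 80° = 1.44×10⁻⁴ s⁻¹
Component geostrophic relations (x east, y north):
u_g = −(1/(fρ)) ∂P/∂y,  v_g = (1/(fρ)) ∂P/∂x
u_g = −(1.4×10⁻³)/(1.44×10⁻⁴ × 1.15) = −8.48 m/s;  v_g = (−1.4×10⁻³)/(1.44×10⁻⁴ × 1.15) = −8.48 m/s
|V_g| = √(u_g² + v_g²) = 12.0 m/s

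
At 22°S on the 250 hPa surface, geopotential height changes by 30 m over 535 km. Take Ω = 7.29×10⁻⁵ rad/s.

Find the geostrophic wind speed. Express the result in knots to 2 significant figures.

Coriolis parameter at 22°S:
f = 2Ω sin φ = 2 × 7.29×10⁻⁵ × sin 22° = 5.46×10⁻⁵ s⁻¹
Height gradient: |∂Z/∂n| = 30 m / 535000 m = 5.61×10⁻⁵
On a pressure surface, geostrophic balance gives V_g = (g/f)|∂Z/∂n|:
V_g = 9.81 × 5.61×10⁻⁵ / 5.46×10⁻⁵ = 10.1 m/s
Converting: 10.1 m/s × 1.944 = 20 knots

20 knots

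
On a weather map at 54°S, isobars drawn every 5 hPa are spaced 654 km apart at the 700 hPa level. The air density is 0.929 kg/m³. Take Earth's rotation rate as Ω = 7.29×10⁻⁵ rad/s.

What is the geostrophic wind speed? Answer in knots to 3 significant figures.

13.6 knots

Coriolis parameter at 54°S:
f = 2Ω sin φ = 2 × 7.29×10⁻⁵ × sin 54° = 1.18×10⁻⁴ s⁻¹
Pressure gradient: |∂P/∂n| = 500 Pa / 654000 m = 7.65×10⁻⁴ Pa/m
Geostrophic balance (pressure-gradient force = Coriolis force):
V_g = (1/(fρ)) |∂P/∂n| = 7.65×10⁻⁴ / (1.18×10⁻⁴ × 0.929) = 6.98 m/s
Converting: 6.98 m/s × 1.944 = 13.6 knots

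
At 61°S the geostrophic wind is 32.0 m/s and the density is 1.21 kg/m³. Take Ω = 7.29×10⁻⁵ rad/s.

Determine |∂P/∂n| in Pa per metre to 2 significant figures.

4.9×10⁻³ Pa/m

Coriolis parameter at 61°S:
f = 2Ω sin φ = 2 × 7.29×10⁻⁵ × sin 61° = 1.28×10⁻⁴ s⁻¹
Geostrophic balance rearranged: |∂P/∂n| = f ρ V_g
|∂P/∂n| = 1.28×10⁻⁴ × 1.21 × 32.0 = 4.94×10⁻³ Pa/m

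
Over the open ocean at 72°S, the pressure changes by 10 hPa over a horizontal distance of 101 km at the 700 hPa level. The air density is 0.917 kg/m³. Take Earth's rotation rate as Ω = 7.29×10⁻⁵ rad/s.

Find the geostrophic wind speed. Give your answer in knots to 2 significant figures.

Coriolis parameter at 72°S:
f = 2Ω sin φ = 2 × 7.29×10⁻⁵ × sin 72° = 1.39×10⁻⁴ s⁻¹
Pressure gradient: |∂P/∂n| = 1000 Pa / 101000 m = 9.90×10⁻³ Pa/m
Geostrophic balance (pressure-gradient force = Coriolis force):
V_g = (1/(fρ)) |∂P/∂n| = 9.90×10⁻³ / (1.39×10⁻⁴ × 0.917) = 77.9 m/s
Converting: 77.9 m/s × 1.944 = 150 knots

150 knots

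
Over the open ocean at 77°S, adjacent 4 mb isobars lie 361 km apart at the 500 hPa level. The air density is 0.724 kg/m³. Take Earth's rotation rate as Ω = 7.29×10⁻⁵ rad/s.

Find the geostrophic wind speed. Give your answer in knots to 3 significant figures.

20.9 knots

Coriolis parameter at 77°S:
f = 2Ω sin φ = 2 × 7.29×10⁻⁵ × sin 77° = 1.42×10⁻⁴ s⁻¹
Pressure gradient: |∂P/∂n| = 400 Pa / 361000 m = 1.11×10⁻³ Pa/m
Geostrophic balance (pressure-gradient force = Coriolis force):
V_g = (1/(fρ)) |∂P/∂n| = 1.11×10⁻³ / (1.42×10⁻⁴ × 0.724) = 10.8 m/s
Converting: 10.8 m/s × 1.944 = 20.9 knots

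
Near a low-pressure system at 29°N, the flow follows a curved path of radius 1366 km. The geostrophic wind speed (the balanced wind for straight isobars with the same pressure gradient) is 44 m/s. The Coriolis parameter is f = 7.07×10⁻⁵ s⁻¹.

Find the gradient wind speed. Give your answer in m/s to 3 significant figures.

32.8 m/s

Around a low, centrifugal force acts outward with Coriolis, so pressure-gradient force balances both:
(1/ρ)|∂P/∂n| = fV + V²/R  →  V² + fR·V − fR·V_g = 0
With fR = 7.07×10⁻⁵ × 1366×10³ m = 96.6 m/s:
V = [−fR + √((fR)² + 4 fR V_g)]/2 = [−96.6 + √(96.6² + 4×96.6×44)]/2 = 32.8 m/s
Subgeostrophic (V < V_g = 44 m/s), as expected around a low.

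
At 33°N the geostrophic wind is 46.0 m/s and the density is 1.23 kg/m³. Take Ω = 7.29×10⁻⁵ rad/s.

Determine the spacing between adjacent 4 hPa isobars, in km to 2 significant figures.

Coriolis parameter at 33°N:
f = 2Ω sin φ = 2 × 7.29×10⁻⁵ × sin 33° = 7.94×10⁻⁵ s⁻¹
Geostrophic balance rearranged: |∂P/∂n| = f ρ V_g
|∂P/∂n| = 7.94×10⁻⁵ × 1.23 × 46.0 = 4.49×10⁻³ Pa/m
Isobar spacing: Δn = ΔP/|∂P/∂n| = 400 Pa / 4.49×10⁻³ Pa/m = 89029 m ≈ 89 km

89 km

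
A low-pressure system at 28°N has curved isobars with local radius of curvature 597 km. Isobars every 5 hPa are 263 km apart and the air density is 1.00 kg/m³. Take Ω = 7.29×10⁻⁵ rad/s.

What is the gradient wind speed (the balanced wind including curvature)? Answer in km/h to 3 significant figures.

68.3 km/h

Coriolis parameter at 28°N:
f = 2Ω sin φ = 2 × 7.29×10⁻⁵ × sin 28° = 6.84×10⁻⁵ s⁻¹
Pressure gradient: |∂P/∂n| = 500 Pa / 263000 m = 1.90×10⁻³ Pa/m
Geostrophic speed: V_g = |∂P/∂n|/(fρ) = 1.90×10⁻³/(6.84×10⁻⁵ × 1.00) = 27.8 m/s
Around a low, centrifugal force acts outward with Coriolis, so pressure-gradient force balances both:
(1/ρ)|∂P/∂n| = fV + V²/R  →  V² + fR·V − fR·V_g = 0
With fR = 6.84×10⁻⁵ × 597×10³ m = 40.9 m/s:
V = [−fR + √((fR)² + 4 fR V_g)]/2 = [−40.9 + √(40.9² + 4×40.9×27.8)]/2 = 19 m/s
Subgeostrophic (V < V_g = 27.8 m/s), as expected around a low.
Converting: 19 m/s × 3.6 = 68.3 km/h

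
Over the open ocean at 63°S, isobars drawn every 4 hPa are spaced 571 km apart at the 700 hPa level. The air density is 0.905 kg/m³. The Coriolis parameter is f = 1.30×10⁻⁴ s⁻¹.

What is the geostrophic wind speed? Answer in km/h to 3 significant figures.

21.4 km/h

Pressure gradient: |∂P/∂n| = 400 Pa / 571000 m = 7.01×10⁻⁴ Pa/m
Geostrophic balance (pressure-gradient force = Coriolis force):
V_g = (1/(fρ)) |∂P/∂n| = 7.01×10⁻⁴ / (1.30×10⁻⁴ × 0.905) = 5.95 m/s
Converting: 5.95 m/s × 3.6 = 21.4 km/h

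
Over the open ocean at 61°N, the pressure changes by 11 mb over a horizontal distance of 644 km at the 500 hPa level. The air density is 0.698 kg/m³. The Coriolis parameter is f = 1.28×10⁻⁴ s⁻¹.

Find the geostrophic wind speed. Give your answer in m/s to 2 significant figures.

19 m/s

Pressure gradient: |∂P/∂n| = 1100 Pa / 644000 m = 1.71×10⁻³ Pa/m
Geostrophic balance (pressure-gradient force = Coriolis force):
V_g = (1/(fρ)) |∂P/∂n| = 1.71×10⁻³ / (1.28×10⁻⁴ × 0.698) = 19.1 m/s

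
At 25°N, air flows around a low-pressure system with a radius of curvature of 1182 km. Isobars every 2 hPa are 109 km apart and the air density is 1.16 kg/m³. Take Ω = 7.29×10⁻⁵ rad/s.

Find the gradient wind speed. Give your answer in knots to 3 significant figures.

39.1 knots

Coriolis parameter at 25°N:
f = 2Ω sin φ = 2 × 7.29×10⁻⁵ × sin 25° = 6.16×10⁻⁵ s⁻¹
Pressure gradient: |∂P/∂n| = 200 Pa / 109000 m = 1.83×10⁻³ Pa/m
Geostrophic speed: V_g = |∂P/∂n|/(fρ) = 1.83×10⁻³/(6.16×10⁻⁵ × 1.16) = 25.7 m/s
Around a low, centrifugal force acts outward with Coriolis, so pressure-gradient force balances both:
(1/ρ)|∂P/∂n| = fV + V²/R  →  V² + fR·V − fR·V_g = 0
With fR = 6.16×10⁻⁵ × 1182×10³ m = 72.8 m/s:
V = [−fR + √((fR)² + 4 fR V_g)]/2 = [−72.8 + √(72.8² + 4×72.8×25.7)]/2 = 20.1 m/s
Subgeostrophic (V < V_g = 25.7 m/s), as expected around a low.
Converting: 20.1 m/s × 1.944 = 39.1 knots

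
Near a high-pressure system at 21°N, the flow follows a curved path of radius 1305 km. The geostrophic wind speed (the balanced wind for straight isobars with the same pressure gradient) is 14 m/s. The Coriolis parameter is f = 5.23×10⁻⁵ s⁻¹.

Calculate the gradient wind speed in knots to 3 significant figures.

Around a high, pressure-gradient force acts outward with centrifugal, so Coriolis balances both:
fV = (1/ρ)|∂P/∂n| + V²/R  →  V² − fR·V + fR·V_g = 0
With fR = 5.23×10⁻⁵ × 1305×10³ m = 68.3 m/s:
V = [fR − √((fR)² − 4 fR V_g)]/2 = [68.3 − √(68.3² − 4×68.3×14)]/2 = 19.7 m/s
Supergeostrophic (V > V_g = 14 m/s), as expected around a high.
Converting: 19.7 m/s × 1.944 = 38.2 knots

38.2 knots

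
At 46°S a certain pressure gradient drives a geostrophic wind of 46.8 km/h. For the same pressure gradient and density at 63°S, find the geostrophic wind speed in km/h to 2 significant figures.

38 km/h

With the same pressure gradient and density, V_g ∝ 1/f ∝ 1/sin φ.
V₂ = V₁ · sin φ₁ / sin φ₂ = 46.8 × sin 46° / sin 63°
V₂ = 46.8 × 0.7193/0.8910 = 38 km/h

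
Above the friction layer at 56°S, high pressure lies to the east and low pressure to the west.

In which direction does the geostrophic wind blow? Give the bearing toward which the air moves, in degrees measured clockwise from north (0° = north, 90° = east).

The pressure-gradient force points toward the west (bearing 270°).
Geostrophic balance: in the Southern Hemisphere the Coriolis force deflects motion to the left, so the geostrophic wind blows 90° to the left of the pressure-gradient force (low pressure on the right).
Rotating 270° by 90° counterclockwise gives 180° — the wind blows toward the south.

180°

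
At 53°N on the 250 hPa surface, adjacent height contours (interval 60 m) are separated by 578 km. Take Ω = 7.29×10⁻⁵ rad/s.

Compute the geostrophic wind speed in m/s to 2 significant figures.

Coriolis parameter at 53°N:
f = 2Ω sin φ = 2 × 7.29×10⁻⁵ × sin 53° = 1.16×10⁻⁴ s⁻¹
Height gradient: |∂Z/∂n| = 60 m / 578000 m = 1.04×10⁻⁴
On a pressure surface, geostrophic balance gives V_g = (g/f)|∂Z/∂n|:
V_g = 9.81 × 1.04×10⁻⁴ / 1.16×10⁻⁴ = 8.75 m/s

8.7 m/s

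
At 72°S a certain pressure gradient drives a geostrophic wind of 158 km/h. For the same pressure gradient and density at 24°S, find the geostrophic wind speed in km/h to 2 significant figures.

370 km/h

With the same pressure gradient and density, V_g ∝ 1/f ∝ 1/sin φ.
V₂ = V₁ · sin φ₁ / sin φ₂ = 158 × sin 72° / sin 24°
V₂ = 158 × 0.9511/0.4067 = 370 km/h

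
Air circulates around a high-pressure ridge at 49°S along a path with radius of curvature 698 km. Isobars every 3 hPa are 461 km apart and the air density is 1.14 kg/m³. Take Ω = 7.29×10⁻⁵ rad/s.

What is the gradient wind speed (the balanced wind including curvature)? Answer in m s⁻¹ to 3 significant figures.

Coriolis parameter at 49°S:
f = 2Ω sin φ = 2 × 7.29×10⁻⁵ × sin 49° = 1.10×10⁻⁴ s⁻¹
Pressure gradient: |∂P/∂n| = 300 Pa / 461000 m = 6.51×10⁻⁴ Pa/m
Geostrophic speed: V_g = |∂P/∂n|/(fρ) = 6.51×10⁻⁴/(1.10×10⁻⁴ × 1.14) = 5.19 m/s
Around a high, pressure-gradient force acts outward with centrifugal, so Coriolis balances both:
fV = (1/ρ)|∂P/∂n| + V²/R  →  V² − fR·V + fR·V_g = 0
With fR = 1.10×10⁻⁴ × 698×10³ m = 76.8 m/s:
V = [fR − √((fR)² − 4 fR V_g)]/2 = [76.8 − √(76.8² − 4×76.8×5.19)]/2 = 5.6 m/s
Supergeostrophic (V > V_g = 5.19 m/s), as expected around a high.

5.60 m s⁻¹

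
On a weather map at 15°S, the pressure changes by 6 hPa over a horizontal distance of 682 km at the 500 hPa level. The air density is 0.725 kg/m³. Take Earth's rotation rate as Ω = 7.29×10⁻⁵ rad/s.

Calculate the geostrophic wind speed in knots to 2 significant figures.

63 knots

Coriolis parameter at 15°S:
f = 2Ω sin φ = 2 × 7.29×10⁻⁵ × sin 15° = 3.77×10⁻⁵ s⁻¹
Pressure gradient: |∂P/∂n| = 600 Pa / 682000 m = 8.80×10⁻⁴ Pa/m
Geostrophic balance (pressure-gradient force = Coriolis force):
V_g = (1/(fρ)) |∂P/∂n| = 8.80×10⁻⁴ / (3.77×10⁻⁵ × 0.725) = 32.2 m/s
Converting: 32.2 m/s × 1.944 = 63 knots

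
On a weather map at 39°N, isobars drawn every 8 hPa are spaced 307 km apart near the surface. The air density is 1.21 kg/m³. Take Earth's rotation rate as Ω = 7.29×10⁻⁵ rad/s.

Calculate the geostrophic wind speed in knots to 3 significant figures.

Coriolis parameter at 39°N:
f = 2Ω sin φ = 2 × 7.29×10⁻⁵ × sin 39° = 9.18×10⁻⁵ s⁻¹
Pressure gradient: |∂P/∂n| = 800 Pa / 307000 m = 2.61×10⁻³ Pa/m
Geostrophic balance (pressure-gradient force = Coriolis force):
V_g = (1/(fρ)) |∂P/∂n| = 2.61×10⁻³ / (9.18×10⁻⁵ × 1.21) = 23.5 m/s
Converting: 23.5 m/s × 1.944 = 45.6 knots

45.6 knots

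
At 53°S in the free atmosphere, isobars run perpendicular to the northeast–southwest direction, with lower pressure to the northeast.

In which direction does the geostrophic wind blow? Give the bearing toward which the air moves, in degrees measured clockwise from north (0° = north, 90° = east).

315°

The pressure-gradient force points toward the northeast (bearing 045°).
Geostrophic balance: in the Southern Hemisphere the Coriolis force deflects motion to the left, so the geostrophic wind blows 90° to the left of the pressure-gradient force (low pressure on the right).
Rotating 045° by 90° counterclockwise gives 315° — the wind blows toward the northwest.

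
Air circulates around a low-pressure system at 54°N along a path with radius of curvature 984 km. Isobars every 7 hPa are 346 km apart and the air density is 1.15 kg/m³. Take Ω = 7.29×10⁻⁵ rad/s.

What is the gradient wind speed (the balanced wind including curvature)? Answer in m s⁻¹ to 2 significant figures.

Coriolis parameter at 54°N:
f = 2Ω sin φ = 2 × 7.29×10⁻⁵ × sin 54° = 1.18×10⁻⁴ s⁻¹
Pressure gradient: |∂P/∂n| = 700 Pa / 346000 m = 2.02×10⁻³ Pa/m
Geostrophic speed: V_g = |∂P/∂n|/(fρ) = 2.02×10⁻³/(1.18×10⁻⁴ × 1.15) = 14.9 m/s
Around a low, centrifugal force acts outward with Coriolis, so pressure-gradient force balances both:
(1/ρ)|∂P/∂n| = fV + V²/R  →  V² + fR·V − fR·V_g = 0
With fR = 1.18×10⁻⁴ × 984×10³ m = 116 m/s:
V = [−fR + √((fR)² + 4 fR V_g)]/2 = [−116 + √(116² + 4×116×14.9)]/2 = 13.4 m/s
Subgeostrophic (V < V_g = 14.9 m/s), as expected around a low.

13 m s⁻¹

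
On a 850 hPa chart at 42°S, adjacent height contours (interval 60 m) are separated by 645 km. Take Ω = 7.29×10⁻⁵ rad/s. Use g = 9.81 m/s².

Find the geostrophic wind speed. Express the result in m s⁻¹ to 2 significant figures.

9.4 m s⁻¹

Coriolis parameter at 42°S:
f = 2Ω sin φ = 2 × 7.29×10⁻⁵ × sin 42° = 9.76×10⁻⁵ s⁻¹
Height gradient: |∂Z/∂n| = 60 m / 645000 m = 9.30×10⁻⁵
On a pressure surface, geostrophic balance gives V_g = (g/f)|∂Z/∂n|:
V_g = 9.81 × 9.30×10⁻⁵ / 9.76×10⁻⁵ = 9.35 m/s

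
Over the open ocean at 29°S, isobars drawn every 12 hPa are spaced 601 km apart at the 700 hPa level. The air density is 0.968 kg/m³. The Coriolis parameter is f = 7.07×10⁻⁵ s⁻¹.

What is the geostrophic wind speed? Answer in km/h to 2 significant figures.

110 km/h

Pressure gradient: |∂P/∂n| = 1200 Pa / 601000 m = 2.00×10⁻³ Pa/m
Geostrophic balance (pressure-gradient force = Coriolis force):
V_g = (1/(fρ)) |∂P/∂n| = 2.00×10⁻³ / (7.07×10⁻⁵ × 0.968) = 29.2 m/s
Converting: 29.2 m/s × 3.6 = 110 km/h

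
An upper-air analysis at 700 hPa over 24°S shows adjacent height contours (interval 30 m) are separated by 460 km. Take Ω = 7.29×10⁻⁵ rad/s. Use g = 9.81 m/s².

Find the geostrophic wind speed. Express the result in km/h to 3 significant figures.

38.8 km/h

Coriolis parameter at 24°S:
f = 2Ω sin φ = 2 × 7.29×10⁻⁵ × sin 24° = 5.93×10⁻⁵ s⁻¹
Height gradient: |∂Z/∂n| = 30 m / 460000 m = 6.52×10⁻⁵
On a pressure surface, geostrophic balance gives V_g = (g/f)|∂Z/∂n|:
V_g = 9.81 × 6.52×10⁻⁵ / 5.93×10⁻⁵ = 10.8 m/s
Converting: 10.8 m/s × 3.6 = 38.8 km/h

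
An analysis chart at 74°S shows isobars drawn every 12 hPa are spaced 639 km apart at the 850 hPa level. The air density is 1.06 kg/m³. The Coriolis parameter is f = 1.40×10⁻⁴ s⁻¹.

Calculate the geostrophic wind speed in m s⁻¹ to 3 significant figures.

12.7 m s⁻¹

Pressure gradient: |∂P/∂n| = 1200 Pa / 639000 m = 1.88×10⁻³ Pa/m
Geostrophic balance (pressure-gradient force = Coriolis force):
V_g = (1/(fρ)) |∂P/∂n| = 1.88×10⁻³ / (1.40×10⁻⁴ × 1.06) = 12.7 m/s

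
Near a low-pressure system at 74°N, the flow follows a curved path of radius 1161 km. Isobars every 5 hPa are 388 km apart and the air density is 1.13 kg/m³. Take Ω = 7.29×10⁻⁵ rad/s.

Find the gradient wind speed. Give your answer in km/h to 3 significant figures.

28.0 km/h

Coriolis parameter at 74°N:
f = 2Ω sin φ = 2 × 7.29×10⁻⁵ × sin 74° = 1.40×10⁻⁴ s⁻¹
Pressure gradient: |∂P/∂n| = 500 Pa / 388000 m = 1.29×10⁻³ Pa/m
Geostrophic speed: V_g = |∂P/∂n|/(fρ) = 1.29×10⁻³/(1.40×10⁻⁴ × 1.13) = 8.14 m/s
Around a low, centrifugal force acts outward with Coriolis, so pressure-gradient force balances both:
(1/ρ)|∂P/∂n| = fV + V²/R  →  V² + fR·V − fR·V_g = 0
With fR = 1.40×10⁻⁴ × 1161×10³ m = 163 m/s:
V = [−fR + √((fR)² + 4 fR V_g)]/2 = [−163 + √(163² + 4×163×8.14)]/2 = 7.77 m/s
Subgeostrophic (V < V_g = 8.14 m/s), as expected around a low.
Converting: 7.77 m/s × 3.6 = 28.0 km/h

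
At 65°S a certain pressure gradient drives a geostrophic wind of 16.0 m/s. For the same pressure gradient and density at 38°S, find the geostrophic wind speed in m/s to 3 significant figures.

With the same pressure gradient and density, V_g ∝ 1/f ∝ 1/sin φ.
V₂ = V₁ · sin φ₁ / sin φ₂ = 16.0 × sin 65° / sin 38°
V₂ = 16.0 × 0.9063/0.6157 = 23.6 m/s

23.6 m/s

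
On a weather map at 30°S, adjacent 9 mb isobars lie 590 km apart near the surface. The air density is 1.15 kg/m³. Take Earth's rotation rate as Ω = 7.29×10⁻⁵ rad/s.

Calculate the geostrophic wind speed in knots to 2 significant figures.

35 knots

Coriolis parameter at 30°S:
f = 2Ω sin φ = 2 × 7.29×10⁻⁵ × sin 30° = 7.29×10⁻⁵ s⁻¹
Pressure gradient: |∂P/∂n| = 900 Pa / 590000 m = 1.53×10⁻³ Pa/m
Geostrophic balance (pressure-gradient force = Coriolis force):
V_g = (1/(fρ)) |∂P/∂n| = 1.53×10⁻³ / (7.29×10⁻⁵ × 1.15) = 18.2 m/s
Converting: 18.2 m/s × 1.944 = 35 knots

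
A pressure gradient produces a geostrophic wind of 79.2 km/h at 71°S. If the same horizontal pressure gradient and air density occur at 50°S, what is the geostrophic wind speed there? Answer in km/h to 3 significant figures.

With the same pressure gradient and density, V_g ∝ 1/f ∝ 1/sin φ.
V₂ = V₁ · sin φ₁ / sin φ₂ = 79.2 × sin 71° / sin 50°
V₂ = 79.2 × 0.9455/0.7660 = 97.8 km/h

97.8 km/h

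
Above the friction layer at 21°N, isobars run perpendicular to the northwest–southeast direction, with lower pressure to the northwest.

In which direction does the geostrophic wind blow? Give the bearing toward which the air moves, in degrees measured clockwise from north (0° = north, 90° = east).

The pressure-gradient force points toward the northwest (bearing 315°).
Geostrophic balance: in the Northern Hemisphere the Coriolis force deflects motion to the right, so the geostrophic wind blows 90° to the right of the pressure-gradient force (low pressure on the left).
Rotating 315° by 90° clockwise gives 045° — the wind blows toward the northeast.

045°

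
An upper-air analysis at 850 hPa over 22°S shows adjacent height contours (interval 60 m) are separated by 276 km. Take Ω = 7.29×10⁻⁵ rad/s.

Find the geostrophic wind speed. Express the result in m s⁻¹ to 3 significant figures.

39.0 m s⁻¹

Coriolis parameter at 22°S:
f = 2Ω sin φ = 2 × 7.29×10⁻⁵ × sin 22° = 5.46×10⁻⁵ s⁻¹
Height gradient: |∂Z/∂n| = 60 m / 276000 m = 2.17×10⁻⁴
On a pressure surface, geostrophic balance gives V_g = (g/f)|∂Z/∂n|:
V_g = 9.81 × 2.17×10⁻⁴ / 5.46×10⁻⁵ = 39.0 m/s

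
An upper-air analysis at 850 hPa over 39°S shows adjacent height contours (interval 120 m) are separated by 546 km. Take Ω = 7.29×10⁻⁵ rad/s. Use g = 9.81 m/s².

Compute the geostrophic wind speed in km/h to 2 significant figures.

Coriolis parameter at 39°S:
f = 2Ω sin φ = 2 × 7.29×10⁻⁵ × sin 39° = 9.18×10⁻⁵ s⁻¹
Height gradient: |∂Z/∂n| = 120 m / 546000 m = 2.20×10⁻⁴
On a pressure surface, geostrophic balance gives V_g = (g/f)|∂Z/∂n|:
V_g = 9.81 × 2.20×10⁻⁴ / 9.18×10⁻⁵ = 23.5 m/s
Converting: 23.5 m/s × 3.6 = 85 km/h

85 km/h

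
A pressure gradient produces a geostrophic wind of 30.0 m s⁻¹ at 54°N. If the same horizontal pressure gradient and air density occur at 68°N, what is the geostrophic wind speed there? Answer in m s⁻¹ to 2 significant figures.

26 m s⁻¹

With the same pressure gradient and density, V_g ∝ 1/f ∝ 1/sin φ.
V₂ = V₁ · sin φ₁ / sin φ₂ = 30.0 × sin 54° / sin 68°
V₂ = 30.0 × 0.8090/0.9272 = 26 m s⁻¹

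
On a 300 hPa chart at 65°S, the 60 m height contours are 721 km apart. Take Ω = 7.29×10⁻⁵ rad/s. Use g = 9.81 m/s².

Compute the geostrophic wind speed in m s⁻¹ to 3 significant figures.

6.18 m s⁻¹

Coriolis parameter at 65°S:
f = 2Ω sin φ = 2 × 7.29×10⁻⁵ × sin 65° = 1.32×10⁻⁴ s⁻¹
Height gradient: |∂Z/∂n| = 60 m / 721000 m = 8.32×10⁻⁵
On a pressure surface, geostrophic balance gives V_g = (g/f)|∂Z/∂n|:
V_g = 9.81 × 8.32×10⁻⁵ / 1.32×10⁻⁴ = 6.18 m/s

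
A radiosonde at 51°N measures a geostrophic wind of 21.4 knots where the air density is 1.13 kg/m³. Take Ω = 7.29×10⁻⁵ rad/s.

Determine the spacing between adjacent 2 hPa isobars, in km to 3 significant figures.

Coriolis parameter at 51°N:
f = 2Ω sin φ = 2 × 7.29×10⁻⁵ × sin 51° = 1.13×10⁻⁴ s⁻¹
Wind speed in SI: 21.4 knots = 11.0 m/s
Geostrophic balance rearranged: |∂P/∂n| = f ρ V_g
|∂P/∂n| = 1.13×10⁻⁴ × 1.13 × 11.0 = 1.41×10⁻³ Pa/m
Isobar spacing: Δn = ΔP/|∂P/∂n| = 200 Pa / 1.41×10⁻³ Pa/m = 141886 m ≈ 142 km

142 km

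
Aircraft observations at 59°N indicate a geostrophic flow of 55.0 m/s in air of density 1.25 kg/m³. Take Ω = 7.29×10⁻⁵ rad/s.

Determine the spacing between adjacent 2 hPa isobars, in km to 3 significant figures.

Coriolis parameter at 59°N:
f = 2Ω sin φ = 2 × 7.29×10⁻⁵ × sin 59° = 1.25×10⁻⁴ s⁻¹
Geostrophic balance rearranged: |∂P/∂n| = f ρ V_g
|∂P/∂n| = 1.25×10⁻⁴ × 1.25 × 55.0 = 8.59×10⁻³ Pa/m
Isobar spacing: Δn = ΔP/|∂P/∂n| = 200 Pa / 8.59×10⁻³ Pa/m = 23277 m ≈ 23.3 km

23.3 km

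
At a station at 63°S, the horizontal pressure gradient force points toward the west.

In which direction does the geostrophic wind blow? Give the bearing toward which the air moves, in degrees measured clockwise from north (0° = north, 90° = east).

The pressure-gradient force points toward the west (bearing 270°).
Geostrophic balance: in the Southern Hemisphere the Coriolis force deflects motion to the left, so the geostrophic wind blows 90° to the left of the pressure-gradient force (low pressure on the right).
Rotating 270° by 90° counterclockwise gives 180° — the wind blows toward the south.

180°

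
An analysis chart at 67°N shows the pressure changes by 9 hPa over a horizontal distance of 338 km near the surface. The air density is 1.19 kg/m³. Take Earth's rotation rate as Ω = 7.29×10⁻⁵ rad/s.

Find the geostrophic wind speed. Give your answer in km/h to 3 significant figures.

60.0 km/h

Coriolis parameter at 67°N:
f = 2Ω sin φ = 2 × 7.29×10⁻⁵ × sin 67° = 1.34×10⁻⁴ s⁻¹
Pressure gradient: |∂P/∂n| = 900 Pa / 338000 m = 2.66×10⁻³ Pa/m
Geostrophic balance (pressure-gradient force = Coriolis force):
V_g = (1/(fρ)) |∂P/∂n| = 2.66×10⁻³ / (1.34×10⁻⁴ × 1.19) = 16.7 m/s
Converting: 16.7 m/s × 3.6 = 60.0 km/h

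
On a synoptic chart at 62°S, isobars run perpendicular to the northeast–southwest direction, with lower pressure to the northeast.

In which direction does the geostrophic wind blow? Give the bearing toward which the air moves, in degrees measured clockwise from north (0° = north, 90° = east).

315°

The pressure-gradient force points toward the northeast (bearing 045°).
Geostrophic balance: in the Southern Hemisphere the Coriolis force deflects motion to the left, so the geostrophic wind blows 90° to the left of the pressure-gradient force (low pressure on the right).
Rotating 045° by 90° counterclockwise gives 315° — the wind blows toward the northwest.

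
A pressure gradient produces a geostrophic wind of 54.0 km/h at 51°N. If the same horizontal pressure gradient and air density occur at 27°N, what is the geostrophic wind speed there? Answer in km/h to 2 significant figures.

92 km/h

With the same pressure gradient and density, V_g ∝ 1/f ∝ 1/sin φ.
V₂ = V₁ · sin φ₁ / sin φ₂ = 54.0 × sin 51° / sin 27°
V₂ = 54.0 × 0.7771/0.4540 = 92 km/h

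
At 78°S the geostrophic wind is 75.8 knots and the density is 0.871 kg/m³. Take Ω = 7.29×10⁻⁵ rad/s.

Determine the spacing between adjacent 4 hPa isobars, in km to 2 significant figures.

Coriolis parameter at 78°S:
f = 2Ω sin φ = 2 × 7.29×10⁻⁵ × sin 78° = 1.43×10⁻⁴ s⁻¹
Wind speed in SI: 75.8 knots = 39.0 m/s
Geostrophic balance rearranged: |∂P/∂n| = f ρ V_g
|∂P/∂n| = 1.43×10⁻⁴ × 0.871 × 39.0 = 4.84×10⁻³ Pa/m
Isobar spacing: Δn = ΔP/|∂P/∂n| = 400 Pa / 4.84×10⁻³ Pa/m = 82580 m ≈ 83 km

83 km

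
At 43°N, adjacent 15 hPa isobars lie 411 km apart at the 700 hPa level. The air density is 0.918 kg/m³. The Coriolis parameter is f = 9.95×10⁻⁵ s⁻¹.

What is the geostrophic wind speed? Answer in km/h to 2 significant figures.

140 km/h

Pressure gradient: |∂P/∂n| = 1500 Pa / 411000 m = 3.65×10⁻³ Pa/m
Geostrophic balance (pressure-gradient force = Coriolis force):
V_g = (1/(fρ)) |∂P/∂n| = 3.65×10⁻³ / (9.95×10⁻⁵ × 0.918) = 40.0 m/s
Converting: 40.0 m/s × 3.6 = 140 km/h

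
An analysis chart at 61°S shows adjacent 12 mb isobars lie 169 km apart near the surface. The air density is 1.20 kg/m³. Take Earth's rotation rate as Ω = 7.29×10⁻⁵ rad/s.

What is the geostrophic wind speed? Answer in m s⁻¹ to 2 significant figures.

Coriolis parameter at 61°S:
f = 2Ω sin φ = 2 × 7.29×10⁻⁵ × sin 61° = 1.28×10⁻⁴ s⁻¹
Pressure gradient: |∂P/∂n| = 1200 Pa / 169000 m = 7.10×10⁻³ Pa/m
Geostrophic balance (pressure-gradient force = Coriolis force):
V_g = (1/(fρ)) |∂P/∂n| = 7.10×10⁻³ / (1.28×10⁻⁴ × 1.20) = 46.4 m/s

46 m s⁻¹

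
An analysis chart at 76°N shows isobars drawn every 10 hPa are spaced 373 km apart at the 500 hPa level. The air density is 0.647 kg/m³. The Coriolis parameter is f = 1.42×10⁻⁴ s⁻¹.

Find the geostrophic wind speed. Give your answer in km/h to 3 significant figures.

105 km/h

Pressure gradient: |∂P/∂n| = 1000 Pa / 373000 m = 2.68×10⁻³ Pa/m
Geostrophic balance (pressure-gradient force = Coriolis force):
V_g = (1/(fρ)) |∂P/∂n| = 2.68×10⁻³ / (1.42×10⁻⁴ × 0.647) = 29.2 m/s
Converting: 29.2 m/s × 3.6 = 105 km/h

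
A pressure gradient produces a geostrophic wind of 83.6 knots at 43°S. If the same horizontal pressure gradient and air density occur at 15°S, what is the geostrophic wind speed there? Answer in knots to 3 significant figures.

With the same pressure gradient and density, V_g ∝ 1/f ∝ 1/sin φ.
V₂ = V₁ · sin φ₁ / sin φ₂ = 83.6 × sin 43° / sin 15°
V₂ = 83.6 × 0.6820/0.2588 = 220 knots

220 knots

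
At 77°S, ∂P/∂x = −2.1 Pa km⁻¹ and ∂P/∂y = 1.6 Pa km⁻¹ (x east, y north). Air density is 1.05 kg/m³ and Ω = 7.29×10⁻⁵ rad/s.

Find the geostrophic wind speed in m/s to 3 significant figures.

17.7 m/s

Coriolis parameter at 77°S:
f = 2Ω sin φ = 2 × 7.29×10⁻⁵ × sin 77° = 1.42×10⁻⁴ s⁻¹
In the Southern Hemisphere f is negative: f = −1.42×10⁻⁴ s⁻¹.
Component geostrophic relations (x east, y north):
u_g = −(1/(fρ)) ∂P/∂y,  v_g = (1/(fρ)) ∂P/∂x
u_g = −(1.6×10⁻³)/(−1.42×10⁻⁴ × 1.05) = 10.7 m/s;  v_g = (−2.1×10⁻³)/(−1.42×10⁻⁴ × 1.05) = 14.1 m/s
|V_g| = √(u_g² + v_g²) = 17.7 m/s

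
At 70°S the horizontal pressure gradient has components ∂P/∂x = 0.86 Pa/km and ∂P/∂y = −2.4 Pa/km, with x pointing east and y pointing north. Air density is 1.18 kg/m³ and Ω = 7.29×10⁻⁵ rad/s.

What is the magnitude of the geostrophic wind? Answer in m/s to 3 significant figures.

15.8 m/s

Coriolis parameter at 70°S:
f = 2Ω sin φ = 2 × 7.29×10⁻⁵ × sin 70° = 1.37×10⁻⁴ s⁻¹
In the Southern Hemisphere f is negative: f = −1.37×10⁻⁴ s⁻¹.
Component geostrophic relations (x east, y north):
u_g = −(1/(fρ)) ∂P/∂y,  v_g = (1/(fρ)) ∂P/∂x
u_g = −(−2.4×10⁻³)/(−1.37×10⁻⁴ × 1.18) = −14.8 m/s;  v_g = (0.86×10⁻³)/(−1.37×10⁻⁴ × 1.18) = −5.32 m/s
|V_g| = √(u_g² + v_g²) = 15.8 m/s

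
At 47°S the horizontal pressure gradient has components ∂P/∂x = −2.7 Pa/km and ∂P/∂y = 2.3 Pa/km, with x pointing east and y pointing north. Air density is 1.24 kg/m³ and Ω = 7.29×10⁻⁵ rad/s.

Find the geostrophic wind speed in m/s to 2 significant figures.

Coriolis parameter at 47°S:
f = 2Ω sin φ = 2 × 7.29×10⁻⁵ × sin 47° = 1.07×10⁻⁴ s⁻¹
In the Southern Hemisphere f is negative: f = −1.07×10⁻⁴ s⁻¹.
Component geostrophic relations (x east, y north):
u_g = −(1/(fρ)) ∂P/∂y,  v_g = (1/(fρ)) ∂P/∂x
u_g = −(2.3×10⁻³)/(−1.07×10⁻⁴ × 1.24) = 17.4 m/s;  v_g = (−2.7×10⁻³)/(−1.07×10⁻⁴ × 1.24) = 20.4 m/s
|V_g| = √(u_g² + v_g²) = 26.8 m/s

27 m/s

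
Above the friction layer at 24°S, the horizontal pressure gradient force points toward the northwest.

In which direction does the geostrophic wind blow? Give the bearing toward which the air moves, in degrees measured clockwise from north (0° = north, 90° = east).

225°

The pressure-gradient force points toward the northwest (bearing 315°).
Geostrophic balance: in the Southern Hemisphere the Coriolis force deflects motion to the left, so the geostrophic wind blows 90° to the left of the pressure-gradient force (low pressure on the right).
Rotating 315° by 90° counterclockwise gives 225° — the wind blows toward the southwest.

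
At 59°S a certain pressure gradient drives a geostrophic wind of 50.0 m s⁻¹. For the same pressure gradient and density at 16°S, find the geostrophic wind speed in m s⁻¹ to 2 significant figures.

With the same pressure gradient and density, V_g ∝ 1/f ∝ 1/sin φ.
V₂ = V₁ · sin φ₁ / sin φ₂ = 50.0 × sin 59° / sin 16°
V₂ = 50.0 × 0.8572/0.2756 = 160 m s⁻¹

160 m s⁻¹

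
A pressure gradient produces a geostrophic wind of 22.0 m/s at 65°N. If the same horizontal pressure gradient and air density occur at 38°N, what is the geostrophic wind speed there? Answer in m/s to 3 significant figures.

32.4 m/s

With the same pressure gradient and density, V_g ∝ 1/f ∝ 1/sin φ.
V₂ = V₁ · sin φ₁ / sin φ₂ = 22.0 × sin 65° / sin 38°
V₂ = 22.0 × 0.9063/0.6157 = 32.4 m/s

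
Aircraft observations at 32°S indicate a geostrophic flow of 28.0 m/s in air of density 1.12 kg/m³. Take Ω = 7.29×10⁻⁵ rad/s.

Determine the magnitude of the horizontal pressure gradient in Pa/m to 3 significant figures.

2.42×10⁻³ Pa/m

Coriolis parameter at 32°S:
f = 2Ω sin φ = 2 × 7.29×10⁻⁵ × sin 32° = 7.73×10⁻⁵ s⁻¹
Geostrophic balance rearranged: |∂P/∂n| = f ρ V_g
|∂P/∂n| = 7.73×10⁻⁵ × 1.12 × 28.0 = 2.42×10⁻³ Pa/m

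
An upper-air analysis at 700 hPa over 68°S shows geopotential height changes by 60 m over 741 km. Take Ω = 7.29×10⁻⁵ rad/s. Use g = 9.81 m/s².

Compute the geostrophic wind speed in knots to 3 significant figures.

Coriolis parameter at 68°S:
f = 2Ω sin φ = 2 × 7.29×10⁻⁵ × sin 68° = 1.35×10⁻⁴ s⁻¹
Height gradient: |∂Z/∂n| = 60 m / 741000 m = 8.10×10⁻⁵
On a pressure surface, geostrophic balance gives V_g = (g/f)|∂Z/∂n|:
V_g = 9.81 × 8.10×10⁻⁵ / 1.35×10⁻⁴ = 5.88 m/s
Converting: 5.88 m/s × 1.944 = 11.4 knots

11.4 knots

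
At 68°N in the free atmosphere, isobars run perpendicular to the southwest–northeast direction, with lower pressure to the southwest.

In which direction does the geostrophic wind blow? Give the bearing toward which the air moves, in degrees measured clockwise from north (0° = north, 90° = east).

The pressure-gradient force points toward the southwest (bearing 225°).
Geostrophic balance: in the Northern Hemisphere the Coriolis force deflects motion to the right, so the geostrophic wind blows 90° to the right of the pressure-gradient force (low pressure on the left).
Rotating 225° by 90° clockwise gives 315° — the wind blows toward the northwest.

315°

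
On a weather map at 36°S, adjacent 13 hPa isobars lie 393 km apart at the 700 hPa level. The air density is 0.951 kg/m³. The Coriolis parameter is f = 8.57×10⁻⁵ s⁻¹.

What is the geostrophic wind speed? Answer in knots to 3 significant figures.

78.9 knots

Pressure gradient: |∂P/∂n| = 1300 Pa / 393000 m = 3.31×10⁻³ Pa/m
Geostrophic balance (pressure-gradient force = Coriolis force):
V_g = (1/(fρ)) |∂P/∂n| = 3.31×10⁻³ / (8.57×10⁻⁵ × 0.951) = 40.6 m/s
Converting: 40.6 m/s × 1.944 = 78.9 knots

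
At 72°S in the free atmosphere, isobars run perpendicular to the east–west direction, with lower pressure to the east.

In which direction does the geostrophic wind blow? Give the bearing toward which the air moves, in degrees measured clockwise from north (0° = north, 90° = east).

000°

The pressure-gradient force points toward the east (bearing 090°).
Geostrophic balance: in the Southern Hemisphere the Coriolis force deflects motion to the left, so the geostrophic wind blows 90° to the left of the pressure-gradient force (low pressure on the right).
Rotating 090° by 90° counterclockwise gives 000° — the wind blows toward the north.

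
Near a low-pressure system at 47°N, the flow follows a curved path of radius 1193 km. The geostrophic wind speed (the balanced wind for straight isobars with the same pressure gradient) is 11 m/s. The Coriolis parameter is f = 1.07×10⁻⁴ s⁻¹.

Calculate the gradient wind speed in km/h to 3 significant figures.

Around a low, centrifugal force acts outward with Coriolis, so pressure-gradient force balances both:
(1/ρ)|∂P/∂n| = fV + V²/R  →  V² + fR·V − fR·V_g = 0
With fR = 1.07×10⁻⁴ × 1193×10³ m = 128 m/s:
V = [−fR + √((fR)² + 4 fR V_g)]/2 = [−128 + √(128² + 4×128×11)]/2 = 10.2 m/s
Subgeostrophic (V < V_g = 11 m/s), as expected around a low.
Converting: 10.2 m/s × 3.6 = 36.7 km/h

36.7 km/h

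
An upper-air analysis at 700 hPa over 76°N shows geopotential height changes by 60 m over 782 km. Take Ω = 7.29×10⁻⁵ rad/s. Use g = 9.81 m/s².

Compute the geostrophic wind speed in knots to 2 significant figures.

Coriolis parameter at 76°N:
f = 2Ω sin φ = 2 × 7.29×10⁻⁵ × sin 76° = 1.41×10⁻⁴ s⁻¹
Height gradient: |∂Z/∂n| = 60 m / 782000 m = 7.67×10⁻⁵
On a pressure surface, geostrophic balance gives V_g = (g/f)|∂Z/∂n|:
V_g = 9.81 × 7.67×10⁻⁵ / 1.41×10⁻⁴ = 5.32 m/s
Converting: 5.32 m/s × 1.944 = 10 knots

10 knots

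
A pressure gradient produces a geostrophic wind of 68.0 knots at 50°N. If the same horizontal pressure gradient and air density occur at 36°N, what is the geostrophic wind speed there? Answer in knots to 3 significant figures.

With the same pressure gradient and density, V_g ∝ 1/f ∝ 1/sin φ.
V₂ = V₁ · sin φ₁ / sin φ₂ = 68.0 × sin 50° / sin 36°
V₂ = 68.0 × 0.7660/0.5878 = 88.6 knots

88.6 knots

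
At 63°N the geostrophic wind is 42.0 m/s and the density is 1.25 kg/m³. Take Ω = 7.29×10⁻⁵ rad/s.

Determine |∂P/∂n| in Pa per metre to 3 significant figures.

Coriolis parameter at 63°N:
f = 2Ω sin φ = 2 × 7.29×10⁻⁵ × sin 63° = 1.30×10⁻⁴ s⁻¹
Geostrophic balance rearranged: |∂P/∂n| = f ρ V_g
|∂P/∂n| = 1.30×10⁻⁴ × 1.25 × 42.0 = 6.82×10⁻³ Pa/m

6.82×10⁻³ Pa/m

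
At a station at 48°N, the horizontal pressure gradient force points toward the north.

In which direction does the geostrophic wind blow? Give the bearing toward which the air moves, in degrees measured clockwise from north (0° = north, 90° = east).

090°

The pressure-gradient force points toward the north (bearing 000°).
Geostrophic balance: in the Northern Hemisphere the Coriolis force deflects motion to the right, so the geostrophic wind blows 90° to the right of the pressure-gradient force (low pressure on the left).
Rotating 000° by 90° clockwise gives 090° — the wind blows toward the east.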